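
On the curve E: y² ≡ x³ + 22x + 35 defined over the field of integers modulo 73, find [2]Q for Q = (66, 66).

tangent at (66, 66): λ = (3·66² + 22)/(2·66) ≡ 23/59. 59⁻¹ ≡ 26 (mod 73) since 59·26 = 1534 ≡ 1, so λ ≡ 23·26 ≡ 14.
  x = λ² - 66 - 66 = 196 - 132 ≡ 64; y = λ·(66 - 64) - 66 ≡ 35. → (64, 35)

(64, 35)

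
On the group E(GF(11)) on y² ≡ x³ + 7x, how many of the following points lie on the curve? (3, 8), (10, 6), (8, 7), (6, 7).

(3, 8): 8² ≡ 9, rhs ≡ 4 → off.
(10, 6): 6² ≡ 3, rhs ≡ 3 → on.
(8, 7): 7² ≡ 5, rhs ≡ 7 → off.
(6, 7): 7² ≡ 5, rhs ≡ 5 → on.

2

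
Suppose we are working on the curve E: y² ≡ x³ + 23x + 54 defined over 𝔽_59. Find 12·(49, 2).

(51, 40)

Write Q = (49, 2).
Repeated addition: build up to 12Q.
2Q: tangent at (49, 2): λ = (3·49² + 23)/(2·2) ≡ 28/4. 4⁻¹ ≡ 15 (mod 59), so λ ≡ 28·15 ≡ 7.
  x = λ² - 49 - 49 = 49 - 98 ≡ 10; y = λ·(49 - 10) - 2 ≡ 35. → (10, 35)
3Q: (10, 35) + (49, 2). λ = (2 - 35)/(49 - 10) ≡ 26/39 mod 59. 39⁻¹ ≡ 56 (mod 59), so λ ≡ 40.
  x = λ² - 10 - 49 = 1600 - 59 ≡ 7; y = λ·(10 - 7) - 35 ≡ 26. → (7, 26)
4Q: (7, 26) + (49, 2). λ = (2 - 26)/(49 - 7) ≡ 35/42 mod 59. 42⁻¹ ≡ 52 (mod 59), so λ ≡ 50.
  x = λ² - 7 - 49 = 2500 - 56 ≡ 25; y = λ·(7 - 25) - 26 ≡ 18. → (25, 18)
5Q: (25, 18) + (49, 2). λ = (2 - 18)/(49 - 25) ≡ 43/24 mod 59. 24⁻¹ ≡ 32 (mod 59), so λ ≡ 19.
  x = λ² - 25 - 49 = 361 - 74 ≡ 51; y = λ·(25 - 51) - 18 ≡ 19. → (51, 19)
6Q: (51, 19) + (49, 2). λ = (2 - 19)/(49 - 51) ≡ 42/57 mod 59. 57⁻¹ ≡ 29 (mod 59) since 57·29 = 1653 ≡ 1, so λ ≡ 38.
  x = λ² - 51 - 49 = 1444 - 100 ≡ 46; y = λ·(51 - 46) - 19 ≡ 53. → (46, 53)
7Q: (46, 53) + (49, 2). λ = (2 - 53)/(49 - 46) ≡ 8/3 mod 59. 3⁻¹ ≡ 20 (mod 59), so λ ≡ 42.
  x = λ² - 46 - 49 = 1764 - 95 ≡ 17; y = λ·(46 - 17) - 53 ≡ 44. → (17, 44)
8Q: (17, 44) + (49, 2). λ = (2 - 44)/(49 - 17) ≡ 17/32 mod 59. 32⁻¹ ≡ 24 (mod 59), so λ ≡ 54.
  x = λ² - 17 - 49 = 2916 - 66 ≡ 18; y = λ·(17 - 18) - 44 ≡ 20. → (18, 20)
9Q: (18, 20) + (49, 2). λ = (2 - 20)/(49 - 18) ≡ 41/31 mod 59. 31⁻¹ ≡ 40 (mod 59) since 31·40 = 1240 ≡ 1, so λ ≡ 47.
  x = λ² - 18 - 49 = 2209 - 67 ≡ 18; y = λ·(18 - 18) - 20 ≡ 39. → (18, 39)
10Q: (18, 39) + (49, 2). λ = (2 - 39)/(49 - 18) ≡ 22/31 mod 59. 31⁻¹ ≡ 40 (mod 59), so λ ≡ 54.
  x = λ² - 18 - 49 = 2916 - 67 ≡ 17; y = λ·(18 - 17) - 39 ≡ 15. → (17, 15)
11Q: (17, 15) + (49, 2). λ = (2 - 15)/(49 - 17) ≡ 46/32 mod 59. 32⁻¹ ≡ 24 (mod 59), so λ ≡ 42.
  x = λ² - 17 - 49 = 1764 - 66 ≡ 46; y = λ·(17 - 46) - 15 ≡ 6. → (46, 6)
12Q: (46, 6) + (49, 2). λ = (2 - 6)/(49 - 46) ≡ 55/3 mod 59. 3⁻¹ ≡ 20 (mod 59), so λ ≡ 38.
  x = λ² - 46 - 49 = 1444 - 95 ≡ 51; y = λ·(46 - 51) - 6 ≡ 40. → (51, 40)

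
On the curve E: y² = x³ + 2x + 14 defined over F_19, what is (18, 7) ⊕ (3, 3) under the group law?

(18, 12)

(18, 7) + (3, 3). λ = (3 - 7)/(3 - 18) ≡ 15/4 mod 19. 4⁻¹ ≡ 5 (mod 19), so λ ≡ 18.
  x = λ² - 18 - 3 = 324 - 21 ≡ 18; y = λ·(18 - 18) - 7 ≡ 12. → (18, 12)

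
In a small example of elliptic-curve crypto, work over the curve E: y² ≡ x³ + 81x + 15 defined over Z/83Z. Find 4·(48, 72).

Write P = (48, 72).
Double-and-add on 4 = (100)₂. Start with P = (48, 72) for the leading 1-bit.
double: tangent at (48, 72): λ = (3·48² + 81)/(2·72) ≡ 21/61. 61⁻¹ ≡ 49 (mod 83), so λ ≡ 21·49 ≡ 33.
  x = λ² - 48 - 48 = 1089 - 96 ≡ 80; y = λ·(48 - 80) - 72 ≡ 34. → (80, 34)
double: tangent at (80, 34): λ = (3·80² + 81)/(2·34) ≡ 25/68. 68⁻¹ ≡ 11 (mod 83) since 68·11 = 748 ≡ 1, so λ ≡ 25·11 ≡ 26.
  x = λ² - 80 - 80 = 676 - 160 ≡ 18; y = λ·(80 - 18) - 34 ≡ 1. → (18, 1)

(18, 1)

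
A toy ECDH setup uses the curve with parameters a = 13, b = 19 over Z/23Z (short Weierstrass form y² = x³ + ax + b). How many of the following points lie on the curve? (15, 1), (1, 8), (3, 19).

(15, 1): 1² ≡ 1, rhs ≡ 1 → on.
(1, 8): 8² ≡ 18, rhs ≡ 10 → off.
(3, 19): 19² ≡ 16, rhs ≡ 16 → on.

2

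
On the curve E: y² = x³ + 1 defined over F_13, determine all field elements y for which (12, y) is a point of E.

x³ + 0x + 1 = 1729 ≡ 0 (mod 13).
Only y = 0 satisfies y² ≡ 0.

0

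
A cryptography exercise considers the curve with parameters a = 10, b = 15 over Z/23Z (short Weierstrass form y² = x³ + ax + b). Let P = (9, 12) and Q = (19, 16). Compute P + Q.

(9, 12) + (19, 16). λ = (16 - 12)/(19 - 9) ≡ 4/10 mod 23. 10⁻¹ ≡ 7 (mod 23) since 10·7 = 70 ≡ 1, so λ ≡ 5.
  x = λ² - 9 - 19 = 25 - 28 ≡ 20; y = λ·(9 - 20) - 12 ≡ 2. → (20, 2)

(20, 2)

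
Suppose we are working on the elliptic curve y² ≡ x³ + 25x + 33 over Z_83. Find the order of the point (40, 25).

3

2P: tangent at (40, 25): λ = (3·40² + 25)/(2·25) ≡ 11/50. 50⁻¹ ≡ 5 (mod 83), so λ ≡ 11·5 ≡ 55.
  x = λ² - 40 - 40 = 3025 - 80 ≡ 40; y = λ·(40 - 40) - 25 ≡ 58. → (40, 58)
3P: (40, 58) + (40, 25): same x and y₁ ≡ -y₂, so the sum is O.
3P = O, so the order is 3.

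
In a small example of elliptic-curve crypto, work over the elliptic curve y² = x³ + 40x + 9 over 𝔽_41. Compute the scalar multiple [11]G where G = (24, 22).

(28, 11)

Double-and-add on 11 = (1011)₂. Start with G = (24, 22) for the leading 1-bit.
double: tangent at (24, 22): λ = (3·24² + 40)/(2·22) ≡ 5/3. 3⁻¹ ≡ 14 (mod 41), so λ ≡ 5·14 ≡ 29.
  x = λ² - 24 - 24 = 841 - 48 ≡ 14; y = λ·(24 - 14) - 22 ≡ 22. → (14, 22)
double: tangent at (14, 22): λ = (3·14² + 40)/(2·22) ≡ 13/3. 3⁻¹ ≡ 14 (mod 41) since 3·14 = 42 ≡ 1, so λ ≡ 13·14 ≡ 18.
  x = λ² - 14 - 14 = 324 - 28 ≡ 9; y = λ·(14 - 9) - 22 ≡ 27. → (9, 27)
add G: (9, 27) + (24, 22). λ = (22 - 27)/(24 - 9) ≡ 36/15 mod 41. 15⁻¹ ≡ 11 (mod 41) since 15·11 = 165 ≡ 1, so λ ≡ 27.
  x = λ² - 9 - 24 = 729 - 33 ≡ 40; y = λ·(9 - 40) - 27 ≡ 38. → (40, 38)
double: tangent at (40, 38): λ = (3·40² + 40)/(2·38) ≡ 2/35. 35⁻¹ ≡ 34 (mod 41), so λ ≡ 2·34 ≡ 27.
  x = λ² - 40 - 40 = 729 - 80 ≡ 34; y = λ·(40 - 34) - 38 ≡ 1. → (34, 1)
add G: (34, 1) + (24, 22). λ = (22 - 1)/(24 - 34) ≡ 21/31 mod 41. 31⁻¹ ≡ 4 (mod 41) since 31·4 = 124 ≡ 1, so λ ≡ 2.
  x = λ² - 34 - 24 = 4 - 58 ≡ 28; y = λ·(34 - 28) - 1 ≡ 11. → (28, 11)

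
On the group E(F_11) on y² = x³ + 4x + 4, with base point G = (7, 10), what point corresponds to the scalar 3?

(0, 2)

Repeated addition: build up to 3G.
2G: tangent at (7, 10): λ = (3·7² + 4)/(2·10) ≡ 8/9. 9⁻¹ ≡ 5 (mod 11), so λ ≡ 8·5 ≡ 7.
  x = λ² - 7 - 7 = 49 - 14 ≡ 2; y = λ·(7 - 2) - 10 ≡ 3. → (2, 3)
3G: (2, 3) + (7, 10). λ = (10 - 3)/(7 - 2) ≡ 7/5 mod 11. 5⁻¹ ≡ 9 (mod 11) since 5·9 = 45 ≡ 1, so λ ≡ 8.
  x = λ² - 2 - 7 = 64 - 9 ≡ 0; y = λ·(2 - 0) - 3 ≡ 2. → (0, 2)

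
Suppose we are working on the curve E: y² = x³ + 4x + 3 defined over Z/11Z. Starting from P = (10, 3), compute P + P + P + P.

(5, 4)

Double-and-add on 4 = (100)₂. Start with P = (10, 3) for the leading 1-bit.
double: tangent at (10, 3): λ = (3·10² + 4)/(2·3) ≡ 7/6. 6⁻¹ ≡ 2 (mod 11), so λ ≡ 7·2 ≡ 3.
  x = λ² - 10 - 10 = 9 - 20 ≡ 0; y = λ·(10 - 0) - 3 ≡ 5. → (0, 5)
double: tangent at (0, 5): λ = (3·0² + 4)/(2·5) ≡ 4/10. 10⁻¹ ≡ 10 (mod 11), so λ ≡ 4·10 ≡ 7.
  x = λ² - 0 - 0 = 49 - 0 ≡ 5; y = λ·(0 - 5) - 5 ≡ 4. → (5, 4)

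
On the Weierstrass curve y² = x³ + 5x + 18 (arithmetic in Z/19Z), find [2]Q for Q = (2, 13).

(5, 15)

tangent at (2, 13): λ = (3·2² + 5)/(2·13) ≡ 17/7. 7⁻¹ ≡ 11 (mod 19) since 7·11 = 77 ≡ 1, so λ ≡ 17·11 ≡ 16.
  x = λ² - 2 - 2 = 256 - 4 ≡ 5; y = λ·(2 - 5) - 13 ≡ 15. → (5, 15)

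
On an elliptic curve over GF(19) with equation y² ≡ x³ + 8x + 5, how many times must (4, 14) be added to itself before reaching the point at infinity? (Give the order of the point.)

10

2P: tangent at (4, 14): λ = (3·4² + 8)/(2·14) ≡ 18/9. 9⁻¹ ≡ 17 (mod 19), so λ ≡ 18·17 ≡ 2.
  x = λ² - 4 - 4 = 4 - 8 ≡ 15; y = λ·(4 - 15) - 14 ≡ 2. → (15, 2)
3P: (15, 2) + (4, 14). λ = (14 - 2)/(4 - 15) ≡ 12/8 mod 19. 8⁻¹ ≡ 12 (mod 19), so λ ≡ 11.
  x = λ² - 15 - 4 = 121 - 19 ≡ 7; y = λ·(15 - 7) - 2 ≡ 10. → (7, 10)
4P: (7, 10) + (4, 14). λ = (14 - 10)/(4 - 7) ≡ 4/16 mod 19. 16⁻¹ ≡ 6 (mod 19) since 16·6 = 96 ≡ 1, so λ ≡ 5.
  x = λ² - 7 - 4 = 25 - 11 ≡ 14; y = λ·(7 - 14) - 10 ≡ 12. → (14, 12)
5P: (14, 12) + (4, 14). λ = (14 - 12)/(4 - 14) ≡ 2/9 mod 19. 9⁻¹ ≡ 17 (mod 19), so λ ≡ 15.
  x = λ² - 14 - 4 = 225 - 18 ≡ 17; y = λ·(14 - 17) - 12 ≡ 0. → (17, 0)
6P: (17, 0) + (4, 14). λ = (14 - 0)/(4 - 17) ≡ 14/6 mod 19. 6⁻¹ ≡ 16 (mod 19), so λ ≡ 15.
  x = λ² - 17 - 4 = 225 - 21 ≡ 14; y = λ·(17 - 14) - 0 ≡ 7. → (14, 7)
7P: (14, 7) + (4, 14). λ = (14 - 7)/(4 - 14) ≡ 7/9 mod 19. 9⁻¹ ≡ 17 (mod 19) since 9·17 = 153 ≡ 1, so λ ≡ 5.
  x = λ² - 14 - 4 = 25 - 18 ≡ 7; y = λ·(14 - 7) - 7 ≡ 9. → (7, 9)
8P: (7, 9) + (4, 14). λ = (14 - 9)/(4 - 7) ≡ 5/16 mod 19. 16⁻¹ ≡ 6 (mod 19) since 16·6 = 96 ≡ 1, so λ ≡ 11.
  x = λ² - 7 - 4 = 121 - 11 ≡ 15; y = λ·(7 - 15) - 9 ≡ 17. → (15, 17)
9P: (15, 17) + (4, 14). λ = (14 - 17)/(4 - 15) ≡ 16/8 mod 19. 8⁻¹ ≡ 12 (mod 19), so λ ≡ 2.
  x = λ² - 15 - 4 = 4 - 19 ≡ 4; y = λ·(15 - 4) - 17 ≡ 5. → (4, 5)
10P: (4, 5) + (4, 14): same x and y₁ ≡ -y₂, so the sum is the point at infinity.
10P = the point at infinity, so the order is 10.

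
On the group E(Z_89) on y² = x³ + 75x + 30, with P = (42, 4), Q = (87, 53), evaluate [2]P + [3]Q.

(47, 20)

First 2P:
Repeated addition: build up to 2P.
2P: tangent at (42, 4): λ = (3·42² + 75)/(2·4) ≡ 27/8. 8⁻¹ ≡ 78 (mod 89), so λ ≡ 27·78 ≡ 59.
  x = λ² - 42 - 42 = 3481 - 84 ≡ 15; y = λ·(42 - 15) - 4 ≡ 76. → (15, 76)
2P = (15, 76).
Next 3Q:
Repeated addition: build up to 3Q.
2Q: tangent at (87, 53): λ = (3·87² + 75)/(2·53) ≡ 87/17. 17⁻¹ ≡ 21 (mod 89), so λ ≡ 87·21 ≡ 47.
  x = λ² - 87 - 87 = 2209 - 174 ≡ 77; y = λ·(87 - 77) - 53 ≡ 61. → (77, 61)
3Q: (77, 61) + (87, 53). λ = (53 - 61)/(87 - 77) ≡ 81/10 mod 89. 10⁻¹ ≡ 9 (mod 89), so λ ≡ 17.
  x = λ² - 77 - 87 = 289 - 164 ≡ 36; y = λ·(77 - 36) - 61 ≡ 13. → (36, 13)
3Q = (36, 13).
Finally 2P + 3Q:
(15, 76) + (36, 13). λ = (13 - 76)/(36 - 15) ≡ 26/21 mod 89. 21⁻¹ ≡ 17 (mod 89) since 21·17 = 357 ≡ 1, so λ ≡ 86.
  x = λ² - 15 - 36 = 7396 - 51 ≡ 47; y = λ·(15 - 47) - 76 ≡ 20. → (47, 20)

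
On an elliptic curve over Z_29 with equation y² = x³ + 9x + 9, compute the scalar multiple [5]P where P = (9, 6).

Double-and-add on 5 = (101)₂. Start with P = (9, 6) for the leading 1-bit.
double: tangent at (9, 6): λ = (3·9² + 9)/(2·6) ≡ 20/12. 12⁻¹ ≡ 17 (mod 29) since 12·17 = 204 ≡ 1, so λ ≡ 20·17 ≡ 21.
  x = λ² - 9 - 9 = 441 - 18 ≡ 17; y = λ·(9 - 17) - 6 ≡ 0. → (17, 0)
double: (17, 0) + (17, 0): same x and y₁ ≡ -y₂, so the sum is the point at infinity.
add P: the point at infinity + (9, 6) = (9, 6) (identity).

(9, 6)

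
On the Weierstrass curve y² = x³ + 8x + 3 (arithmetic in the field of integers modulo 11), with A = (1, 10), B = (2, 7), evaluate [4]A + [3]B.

(9, 1)

First 4A:
Repeated addition: build up to 4A.
2A: tangent at (1, 10): λ = (3·1² + 8)/(2·10) ≡ 0/9. 9⁻¹ ≡ 5 (mod 11) since 9·5 = 45 ≡ 1, so λ ≡ 0·5 ≡ 0.
  x = λ² - 1 - 1 = 0 - 2 ≡ 9; y = λ·(1 - 9) - 10 ≡ 1. → (9, 1)
3A: (9, 1) + (1, 10). λ = (10 - 1)/(1 - 9) ≡ 9/3 mod 11. 3⁻¹ ≡ 4 (mod 11), so λ ≡ 3.
  x = λ² - 9 - 1 = 9 - 10 ≡ 10; y = λ·(9 - 10) - 1 ≡ 7. → (10, 7)
4A: (10, 7) + (1, 10). λ = (10 - 7)/(1 - 10) ≡ 3/2 mod 11. 2⁻¹ ≡ 6 (mod 11), so λ ≡ 7.
  x = λ² - 10 - 1 = 49 - 11 ≡ 5; y = λ·(10 - 5) - 7 ≡ 6. → (5, 6)
4A = (5, 6).
Next 3B:
Repeated addition: build up to 3B.
2B: tangent at (2, 7): λ = (3·2² + 8)/(2·7) ≡ 9/3. 3⁻¹ ≡ 4 (mod 11), so λ ≡ 9·4 ≡ 3.
  x = λ² - 2 - 2 = 9 - 4 ≡ 5; y = λ·(2 - 5) - 7 ≡ 6. → (5, 6)
3B: (5, 6) + (2, 7). λ = (7 - 6)/(2 - 5) ≡ 1/8 mod 11. 8⁻¹ ≡ 7 (mod 11) since 8·7 = 56 ≡ 1, so λ ≡ 7.
  x = λ² - 5 - 2 = 49 - 7 ≡ 9; y = λ·(5 - 9) - 6 ≡ 10. → (9, 10)
3B = (9, 10).
Finally 4A + 3B:
(5, 6) + (9, 10). λ = (10 - 6)/(9 - 5) ≡ 4/4 mod 11. 4⁻¹ ≡ 3 (mod 11), so λ ≡ 1.
  x = λ² - 5 - 9 = 1 - 14 ≡ 9; y = λ·(5 - 9) - 6 ≡ 1. → (9, 1)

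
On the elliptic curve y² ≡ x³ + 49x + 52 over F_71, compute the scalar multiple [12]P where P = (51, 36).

(2, 4)

Repeated addition: build up to 12P.
2P: tangent at (51, 36): λ = (3·51² + 49)/(2·36) ≡ 42/1. 1⁻¹ ≡ 1 (mod 71), so λ ≡ 42·1 ≡ 42.
  x = λ² - 51 - 51 = 1764 - 102 ≡ 29; y = λ·(51 - 29) - 36 ≡ 36. → (29, 36)
3P: (29, 36) + (51, 36). λ = (36 - 36)/(51 - 29) ≡ 0/22 mod 71. 22⁻¹ ≡ 42 (mod 71) since 22·42 = 924 ≡ 1, so λ ≡ 0.
  x = λ² - 29 - 51 = 0 - 80 ≡ 62; y = λ·(29 - 62) - 36 ≡ 35. → (62, 35)
4P: (62, 35) + (51, 36). λ = (36 - 35)/(51 - 62) ≡ 1/60 mod 71. 60⁻¹ ≡ 58 (mod 71) since 60·58 = 3480 ≡ 1, so λ ≡ 58.
  x = λ² - 62 - 51 = 3364 - 113 ≡ 56; y = λ·(62 - 56) - 35 ≡ 29. → (56, 29)
5P: (56, 29) + (51, 36). λ = (36 - 29)/(51 - 56) ≡ 7/66 mod 71. 66⁻¹ ≡ 14 (mod 71), so λ ≡ 27.
  x = λ² - 56 - 51 = 729 - 107 ≡ 54; y = λ·(56 - 54) - 29 ≡ 25. → (54, 25)
6P: (54, 25) + (51, 36). λ = (36 - 25)/(51 - 54) ≡ 11/68 mod 71. 68⁻¹ ≡ 47 (mod 71) since 68·47 = 3196 ≡ 1, so λ ≡ 20.
  x = λ² - 54 - 51 = 400 - 105 ≡ 11; y = λ·(54 - 11) - 25 ≡ 54. → (11, 54)
7P: (11, 54) + (51, 36). λ = (36 - 54)/(51 - 11) ≡ 53/40 mod 71. 40⁻¹ ≡ 16 (mod 71), so λ ≡ 67.
  x = λ² - 11 - 51 = 4489 - 62 ≡ 25; y = λ·(11 - 25) - 54 ≡ 2. → (25, 2)
8P: (25, 2) + (51, 36). λ = (36 - 2)/(51 - 25) ≡ 34/26 mod 71. 26⁻¹ ≡ 41 (mod 71), so λ ≡ 45.
  x = λ² - 25 - 51 = 2025 - 76 ≡ 32; y = λ·(25 - 32) - 2 ≡ 38. → (32, 38)
9P: (32, 38) + (51, 36). λ = (36 - 38)/(51 - 32) ≡ 69/19 mod 71. 19⁻¹ ≡ 15 (mod 71) since 19·15 = 285 ≡ 1, so λ ≡ 41.
  x = λ² - 32 - 51 = 1681 - 83 ≡ 36; y = λ·(32 - 36) - 38 ≡ 11. → (36, 11)
10P: (36, 11) + (51, 36). λ = (36 - 11)/(51 - 36) ≡ 25/15 mod 71. 15⁻¹ ≡ 19 (mod 71) since 15·19 = 285 ≡ 1, so λ ≡ 49.
  x = λ² - 36 - 51 = 2401 - 87 ≡ 42; y = λ·(36 - 42) - 11 ≡ 50. → (42, 50)
11P: (42, 50) + (51, 36). λ = (36 - 50)/(51 - 42) ≡ 57/9 mod 71. 9⁻¹ ≡ 8 (mod 71) since 9·8 = 72 ≡ 1, so λ ≡ 30.
  x = λ² - 42 - 51 = 900 - 93 ≡ 26; y = λ·(42 - 26) - 50 ≡ 4. → (26, 4)
12P: (26, 4) + (51, 36). λ = (36 - 4)/(51 - 26) ≡ 32/25 mod 71. 25⁻¹ ≡ 54 (mod 71) since 25·54 = 1350 ≡ 1, so λ ≡ 24.
  x = λ² - 26 - 51 = 576 - 77 ≡ 2; y = λ·(26 - 2) - 4 ≡ 4. → (2, 4)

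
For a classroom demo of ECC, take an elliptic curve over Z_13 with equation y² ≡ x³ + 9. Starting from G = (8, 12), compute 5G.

Repeated addition: build up to 5G.
2G: tangent at (8, 12): λ = (3·8² + 0)/(2·12) ≡ 10/11. 11⁻¹ ≡ 6 (mod 13), so λ ≡ 10·6 ≡ 8.
  x = λ² - 8 - 8 = 64 - 16 ≡ 9; y = λ·(8 - 9) - 12 ≡ 6. → (9, 6)
3G: (9, 6) + (8, 12). λ = (12 - 6)/(8 - 9) ≡ 6/12 mod 13. 12⁻¹ ≡ 12 (mod 13) since 12·12 = 144 ≡ 1, so λ ≡ 7.
  x = λ² - 9 - 8 = 49 - 17 ≡ 6; y = λ·(9 - 6) - 6 ≡ 2. → (6, 2)
4G: (6, 2) + (8, 12). λ = (12 - 2)/(8 - 6) ≡ 10/2 mod 13. 2⁻¹ ≡ 7 (mod 13) since 2·7 = 14 ≡ 1, so λ ≡ 5.
  x = λ² - 6 - 8 = 25 - 14 ≡ 11; y = λ·(6 - 11) - 2 ≡ 12. → (11, 12)
5G: (11, 12) + (8, 12). λ = (12 - 12)/(8 - 11) ≡ 0/10 mod 13. 10⁻¹ ≡ 4 (mod 13) since 10·4 = 40 ≡ 1, so λ ≡ 0.
  x = λ² - 11 - 8 = 0 - 19 ≡ 7; y = λ·(11 - 7) - 12 ≡ 1. → (7, 1)

(7, 1)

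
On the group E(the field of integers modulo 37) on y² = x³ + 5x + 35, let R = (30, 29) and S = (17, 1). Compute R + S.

(30, 29) + (17, 1). λ = (1 - 29)/(17 - 30) ≡ 9/24 mod 37. 24⁻¹ ≡ 17 (mod 37) since 24·17 = 408 ≡ 1, so λ ≡ 5.
  x = λ² - 30 - 17 = 25 - 47 ≡ 15; y = λ·(30 - 15) - 29 ≡ 9. → (15, 9)

(15, 9)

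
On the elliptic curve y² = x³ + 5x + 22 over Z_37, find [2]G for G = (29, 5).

tangent at (29, 5): λ = (3·29² + 5)/(2·5) ≡ 12/10. 10⁻¹ ≡ 26 (mod 37) since 10·26 = 260 ≡ 1, so λ ≡ 12·26 ≡ 16.
  x = λ² - 29 - 29 = 256 - 58 ≡ 13; y = λ·(29 - 13) - 5 ≡ 29. → (13, 29)

(13, 29)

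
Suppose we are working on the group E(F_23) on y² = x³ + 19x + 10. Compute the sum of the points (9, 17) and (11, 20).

(9, 17) + (11, 20). λ = (20 - 17)/(11 - 9) ≡ 3/2 mod 23. 2⁻¹ ≡ 12 (mod 23) since 2·12 = 24 ≡ 1, so λ ≡ 13.
  x = λ² - 9 - 11 = 169 - 20 ≡ 11; y = λ·(9 - 11) - 17 ≡ 3. → (11, 3)

(11, 3)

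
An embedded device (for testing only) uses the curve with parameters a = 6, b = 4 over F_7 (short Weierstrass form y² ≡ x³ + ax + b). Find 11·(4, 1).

(4, 1)

Write P = (4, 1).
Repeated addition: build up to 11P.
2P: tangent at (4, 1): λ = (3·4² + 6)/(2·1) ≡ 5/2. 2⁻¹ ≡ 4 (mod 7), so λ ≡ 5·4 ≡ 6.
  x = λ² - 4 - 4 = 36 - 8 ≡ 0; y = λ·(4 - 0) - 1 ≡ 2. → (0, 2)
3P: (0, 2) + (4, 1). λ = (1 - 2)/(4 - 0) ≡ 6/4 mod 7. 4⁻¹ ≡ 2 (mod 7), so λ ≡ 5.
  x = λ² - 0 - 4 = 25 - 4 ≡ 0; y = λ·(0 - 0) - 2 ≡ 5. → (0, 5)
4P: (0, 5) + (4, 1). λ = (1 - 5)/(4 - 0) ≡ 3/4 mod 7. 4⁻¹ ≡ 2 (mod 7), so λ ≡ 6.
  x = λ² - 0 - 4 = 36 - 4 ≡ 4; y = λ·(0 - 4) - 5 ≡ 6. → (4, 6)
5P: (4, 6) + (4, 1): same x and y₁ ≡ -y₂, so the sum is 𝒪.
6P: 𝒪 + (4, 1) = (4, 1) (identity).
7P: tangent at (4, 1): λ = (3·4² + 6)/(2·1) ≡ 5/2. 2⁻¹ ≡ 4 (mod 7) since 2·4 = 8 ≡ 1, so λ ≡ 5·4 ≡ 6.
  x = λ² - 4 - 4 = 36 - 8 ≡ 0; y = λ·(4 - 0) - 1 ≡ 2. → (0, 2)
8P: (0, 2) + (4, 1). λ = (1 - 2)/(4 - 0) ≡ 6/4 mod 7. 4⁻¹ ≡ 2 (mod 7), so λ ≡ 5.
  x = λ² - 0 - 4 = 25 - 4 ≡ 0; y = λ·(0 - 0) - 2 ≡ 5. → (0, 5)
9P: (0, 5) + (4, 1). λ = (1 - 5)/(4 - 0) ≡ 3/4 mod 7. 4⁻¹ ≡ 2 (mod 7) since 4·2 = 8 ≡ 1, so λ ≡ 6.
  x = λ² - 0 - 4 = 36 - 4 ≡ 4; y = λ·(0 - 4) - 5 ≡ 6. → (4, 6)
10P: (4, 6) + (4, 1): same x and y₁ ≡ -y₂, so the sum is 𝒪.
11P: 𝒪 + (4, 1) = (4, 1) (identity).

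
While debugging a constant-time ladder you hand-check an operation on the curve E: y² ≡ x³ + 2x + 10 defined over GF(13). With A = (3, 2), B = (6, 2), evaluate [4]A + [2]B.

First 4A:
Repeated addition: build up to 4A.
2A: tangent at (3, 2): λ = (3·3² + 2)/(2·2) ≡ 3/4. 4⁻¹ ≡ 10 (mod 13), so λ ≡ 3·10 ≡ 4.
  x = λ² - 3 - 3 = 16 - 6 ≡ 10; y = λ·(3 - 10) - 2 ≡ 9. → (10, 9)
3A: (10, 9) + (3, 2). λ = (2 - 9)/(3 - 10) ≡ 6/6 mod 13. 6⁻¹ ≡ 11 (mod 13), so λ ≡ 1.
  x = λ² - 10 - 3 = 1 - 13 ≡ 1; y = λ·(10 - 1) - 9 ≡ 0. → (1, 0)
4A: (1, 0) + (3, 2). λ = (2 - 0)/(3 - 1) ≡ 2/2 mod 13. 2⁻¹ ≡ 7 (mod 13) since 2·7 = 14 ≡ 1, so λ ≡ 1.
  x = λ² - 1 - 3 = 1 - 4 ≡ 10; y = λ·(1 - 10) - 0 ≡ 4. → (10, 4)
4A = (10, 4).
Next 2B:
Repeated addition: build up to 2B.
2B: tangent at (6, 2): λ = (3·6² + 2)/(2·2) ≡ 6/4. 4⁻¹ ≡ 10 (mod 13), so λ ≡ 6·10 ≡ 8.
  x = λ² - 6 - 6 = 64 - 12 ≡ 0; y = λ·(6 - 0) - 2 ≡ 7. → (0, 7)
2B = (0, 7).
Finally 4A + 2B:
(10, 4) + (0, 7). λ = (7 - 4)/(0 - 10) ≡ 3/3 mod 13. 3⁻¹ ≡ 9 (mod 13), so λ ≡ 1.
  x = λ² - 10 - 0 = 1 - 10 ≡ 4; y = λ·(10 - 4) - 4 ≡ 2. → (4, 2)

(4, 2)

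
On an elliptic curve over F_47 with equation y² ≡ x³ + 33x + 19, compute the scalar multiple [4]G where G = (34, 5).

Repeated addition: build up to 4G.
2G: tangent at (34, 5): λ = (3·34² + 33)/(2·5) ≡ 23/10. 10⁻¹ ≡ 33 (mod 47) since 10·33 = 330 ≡ 1, so λ ≡ 23·33 ≡ 7.
  x = λ² - 34 - 34 = 49 - 68 ≡ 28; y = λ·(34 - 28) - 5 ≡ 37. → (28, 37)
3G: (28, 37) + (34, 5). λ = (5 - 37)/(34 - 28) ≡ 15/6 mod 47. 6⁻¹ ≡ 8 (mod 47), so λ ≡ 26.
  x = λ² - 28 - 34 = 676 - 62 ≡ 3; y = λ·(28 - 3) - 37 ≡ 2. → (3, 2)
4G: (3, 2) + (34, 5). λ = (5 - 2)/(34 - 3) ≡ 3/31 mod 47. 31⁻¹ ≡ 44 (mod 47), so λ ≡ 38.
  x = λ² - 3 - 34 = 1444 - 37 ≡ 44; y = λ·(3 - 44) - 2 ≡ 38. → (44, 38)

(44, 38)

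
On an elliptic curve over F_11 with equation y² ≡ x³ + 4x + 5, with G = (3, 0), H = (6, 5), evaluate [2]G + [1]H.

First 2G:
Repeated addition: build up to 2G.
2G: (3, 0) + (3, 0): same x and y₁ ≡ -y₂, so the sum is the point at infinity.
2G = the point at infinity.
Finally 2G + H:
the point at infinity + (6, 5) = (6, 5) (identity).

(6, 5)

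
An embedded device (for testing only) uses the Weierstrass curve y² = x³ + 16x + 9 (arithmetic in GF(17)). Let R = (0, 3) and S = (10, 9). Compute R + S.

(6, 7)

(0, 3) + (10, 9). λ = (9 - 3)/(10 - 0) ≡ 6/10 mod 17. 10⁻¹ ≡ 12 (mod 17), so λ ≡ 4.
  x = λ² - 0 - 10 = 16 - 10 ≡ 6; y = λ·(0 - 6) - 3 ≡ 7. → (6, 7)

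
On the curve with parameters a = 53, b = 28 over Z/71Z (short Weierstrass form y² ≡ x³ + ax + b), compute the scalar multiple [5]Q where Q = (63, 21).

Repeated addition: build up to 5Q.
2Q: tangent at (63, 21): λ = (3·63² + 53)/(2·21) ≡ 32/42. 42⁻¹ ≡ 22 (mod 71), so λ ≡ 32·22 ≡ 65.
  x = λ² - 63 - 63 = 4225 - 126 ≡ 52; y = λ·(63 - 52) - 21 ≡ 55. → (52, 55)
3Q: (52, 55) + (63, 21). λ = (21 - 55)/(63 - 52) ≡ 37/11 mod 71. 11⁻¹ ≡ 13 (mod 71) since 11·13 = 143 ≡ 1, so λ ≡ 55.
  x = λ² - 52 - 63 = 3025 - 115 ≡ 70; y = λ·(52 - 70) - 55 ≡ 20. → (70, 20)
4Q: (70, 20) + (63, 21). λ = (21 - 20)/(63 - 70) ≡ 1/64 mod 71. 64⁻¹ ≡ 10 (mod 71), so λ ≡ 10.
  x = λ² - 70 - 63 = 100 - 133 ≡ 38; y = λ·(70 - 38) - 20 ≡ 16. → (38, 16)
5Q: (38, 16) + (63, 21). λ = (21 - 16)/(63 - 38) ≡ 5/25 mod 71. 25⁻¹ ≡ 54 (mod 71), so λ ≡ 57.
  x = λ² - 38 - 63 = 3249 - 101 ≡ 24; y = λ·(38 - 24) - 16 ≡ 1. → (24, 1)

(24, 1)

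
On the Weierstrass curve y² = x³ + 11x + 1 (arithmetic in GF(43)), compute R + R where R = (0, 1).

(41, 10)

tangent at (0, 1): λ = (3·0² + 11)/(2·1) ≡ 11/2. 2⁻¹ ≡ 22 (mod 43), so λ ≡ 11·22 ≡ 27.
  x = λ² - 0 - 0 = 729 - 0 ≡ 41; y = λ·(0 - 41) - 1 ≡ 10. → (41, 10)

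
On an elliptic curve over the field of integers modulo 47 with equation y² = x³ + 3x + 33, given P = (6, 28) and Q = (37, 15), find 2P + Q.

First 2P:
Repeated addition: build up to 2P.
2P: tangent at (6, 28): λ = (3·6² + 3)/(2·28) ≡ 17/9. 9⁻¹ ≡ 21 (mod 47), so λ ≡ 17·21 ≡ 28.
  x = λ² - 6 - 6 = 784 - 12 ≡ 20; y = λ·(6 - 20) - 28 ≡ 3. → (20, 3)
2P = (20, 3).
Finally 2P + Q:
(20, 3) + (37, 15). λ = (15 - 3)/(37 - 20) ≡ 12/17 mod 47. 17⁻¹ ≡ 36 (mod 47) since 17·36 = 612 ≡ 1, so λ ≡ 9.
  x = λ² - 20 - 37 = 81 - 57 ≡ 24; y = λ·(20 - 24) - 3 ≡ 8. → (24, 8)

(24, 8)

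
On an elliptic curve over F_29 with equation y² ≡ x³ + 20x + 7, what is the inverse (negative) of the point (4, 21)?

-(4, 21) = (4, -21 mod 29) = (4, 8).

(4, 8)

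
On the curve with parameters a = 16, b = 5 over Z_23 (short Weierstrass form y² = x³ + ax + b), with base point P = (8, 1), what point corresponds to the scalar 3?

Repeated addition: build up to 3P.
2P: tangent at (8, 1): λ = (3·8² + 16)/(2·1) ≡ 1/2. 2⁻¹ ≡ 12 (mod 23), so λ ≡ 1·12 ≡ 12.
  x = λ² - 8 - 8 = 144 - 16 ≡ 13; y = λ·(8 - 13) - 1 ≡ 8. → (13, 8)
3P: (13, 8) + (8, 1). λ = (1 - 8)/(8 - 13) ≡ 16/18 mod 23. 18⁻¹ ≡ 9 (mod 23) since 18·9 = 162 ≡ 1, so λ ≡ 6.
  x = λ² - 13 - 8 = 36 - 21 ≡ 15; y = λ·(13 - 15) - 8 ≡ 3. → (15, 3)

(15, 3)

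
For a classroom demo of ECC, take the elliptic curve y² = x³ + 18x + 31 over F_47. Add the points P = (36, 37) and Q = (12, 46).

(36, 37) + (12, 46). λ = (46 - 37)/(12 - 36) ≡ 9/23 mod 47. 23⁻¹ ≡ 45 (mod 47), so λ ≡ 29.
  x = λ² - 36 - 12 = 841 - 48 ≡ 41; y = λ·(36 - 41) - 37 ≡ 6. → (41, 6)

(41, 6)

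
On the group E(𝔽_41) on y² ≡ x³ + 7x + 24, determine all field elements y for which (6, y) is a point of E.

6, 35

x³ + 7x + 24 = 282 ≡ 36 (mod 41).
Square roots of 36 mod 41: 6 and 35 (since 6² = 36 ≡ 36).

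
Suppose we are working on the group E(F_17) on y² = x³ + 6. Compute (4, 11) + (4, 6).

The two points share x = 4 and their y-coordinates satisfy 11 + 6 ≡ 0 (mod 17), so they are inverses. Their sum is the point at infinity.

O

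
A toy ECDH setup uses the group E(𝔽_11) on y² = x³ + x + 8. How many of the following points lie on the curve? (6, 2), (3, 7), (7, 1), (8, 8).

(6, 2): 2² ≡ 4, rhs ≡ 10 → off.
(3, 7): 7² ≡ 5, rhs ≡ 5 → on.
(7, 1): 1² ≡ 1, rhs ≡ 6 → off.
(8, 8): 8² ≡ 9, rhs ≡ 0 → off.

1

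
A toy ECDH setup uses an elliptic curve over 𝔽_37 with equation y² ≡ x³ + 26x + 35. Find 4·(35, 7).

(9, 31)

Write Q = (35, 7).
Repeated addition: build up to 4Q.
2Q: tangent at (35, 7): λ = (3·35² + 26)/(2·7) ≡ 1/14. 14⁻¹ ≡ 8 (mod 37), so λ ≡ 1·8 ≡ 8.
  x = λ² - 35 - 35 = 64 - 70 ≡ 31; y = λ·(35 - 31) - 7 ≡ 25. → (31, 25)
3Q: (31, 25) + (35, 7). λ = (7 - 25)/(35 - 31) ≡ 19/4 mod 37. 4⁻¹ ≡ 28 (mod 37) since 4·28 = 112 ≡ 1, so λ ≡ 14.
  x = λ² - 31 - 35 = 196 - 66 ≡ 19; y = λ·(31 - 19) - 25 ≡ 32. → (19, 32)
4Q: (19, 32) + (35, 7). λ = (7 - 32)/(35 - 19) ≡ 12/16 mod 37. 16⁻¹ ≡ 7 (mod 37), so λ ≡ 10.
  x = λ² - 19 - 35 = 100 - 54 ≡ 9; y = λ·(19 - 9) - 32 ≡ 31. → (9, 31)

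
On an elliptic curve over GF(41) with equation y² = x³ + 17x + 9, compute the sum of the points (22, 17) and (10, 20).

(22, 17) + (10, 20). λ = (20 - 17)/(10 - 22) ≡ 3/29 mod 41. 29⁻¹ ≡ 17 (mod 41), so λ ≡ 10.
  x = λ² - 22 - 10 = 100 - 32 ≡ 27; y = λ·(22 - 27) - 17 ≡ 15. → (27, 15)

(27, 15)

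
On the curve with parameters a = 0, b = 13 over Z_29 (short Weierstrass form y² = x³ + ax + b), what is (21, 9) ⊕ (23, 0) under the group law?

(21, 9) + (23, 0). λ = (0 - 9)/(23 - 21) ≡ 20/2 mod 29. 2⁻¹ ≡ 15 (mod 29) since 2·15 = 30 ≡ 1, so λ ≡ 10.
  x = λ² - 21 - 23 = 100 - 44 ≡ 27; y = λ·(21 - 27) - 9 ≡ 18. → (27, 18)

(27, 18)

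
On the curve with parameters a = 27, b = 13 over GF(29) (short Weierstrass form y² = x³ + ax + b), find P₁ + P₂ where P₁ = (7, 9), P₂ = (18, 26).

(27, 26)

(7, 9) + (18, 26). λ = (26 - 9)/(18 - 7) ≡ 17/11 mod 29. 11⁻¹ ≡ 8 (mod 29) since 11·8 = 88 ≡ 1, so λ ≡ 20.
  x = λ² - 7 - 18 = 400 - 25 ≡ 27; y = λ·(7 - 27) - 9 ≡ 26. → (27, 26)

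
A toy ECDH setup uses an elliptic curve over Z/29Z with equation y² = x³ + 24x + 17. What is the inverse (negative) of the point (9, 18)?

-(9, 18) = (9, -18 mod 29) = (9, 11).

(9, 11)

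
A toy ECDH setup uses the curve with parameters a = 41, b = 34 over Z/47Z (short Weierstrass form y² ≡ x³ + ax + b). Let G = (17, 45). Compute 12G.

(4, 11)

Double-and-add on 12 = (1100)₂. Start with G = (17, 45) for the leading 1-bit.
double: tangent at (17, 45): λ = (3·17² + 41)/(2·45) ≡ 15/43. 43⁻¹ ≡ 35 (mod 47), so λ ≡ 15·35 ≡ 8.
  x = λ² - 17 - 17 = 64 - 34 ≡ 30; y = λ·(17 - 30) - 45 ≡ 39. → (30, 39)
add G: (30, 39) + (17, 45). λ = (45 - 39)/(17 - 30) ≡ 6/34 mod 47. 34⁻¹ ≡ 18 (mod 47) since 34·18 = 612 ≡ 1, so λ ≡ 14.
  x = λ² - 30 - 17 = 196 - 47 ≡ 8; y = λ·(30 - 8) - 39 ≡ 34. → (8, 34)
double: tangent at (8, 34): λ = (3·8² + 41)/(2·34) ≡ 45/21. 21⁻¹ ≡ 9 (mod 47), so λ ≡ 45·9 ≡ 29.
  x = λ² - 8 - 8 = 841 - 16 ≡ 26; y = λ·(8 - 26) - 34 ≡ 8. → (26, 8)
double: tangent at (26, 8): λ = (3·26² + 41)/(2·8) ≡ 1/16. 16⁻¹ ≡ 3 (mod 47), so λ ≡ 1·3 ≡ 3.
  x = λ² - 26 - 26 = 9 - 52 ≡ 4; y = λ·(26 - 4) - 8 ≡ 11. → (4, 11)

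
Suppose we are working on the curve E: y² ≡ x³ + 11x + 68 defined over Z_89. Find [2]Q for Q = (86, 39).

tangent at (86, 39): λ = (3·86² + 11)/(2·39) ≡ 38/78. 78⁻¹ ≡ 8 (mod 89), so λ ≡ 38·8 ≡ 37.
  x = λ² - 86 - 86 = 1369 - 172 ≡ 40; y = λ·(86 - 40) - 39 ≡ 61. → (40, 61)

(40, 61)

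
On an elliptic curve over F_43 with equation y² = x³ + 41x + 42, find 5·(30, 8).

Write P = (30, 8).
Double-and-add on 5 = (101)₂. Start with P = (30, 8) for the leading 1-bit.
double: tangent at (30, 8): λ = (3·30² + 41)/(2·8) ≡ 32/16. 16⁻¹ ≡ 35 (mod 43), so λ ≡ 32·35 ≡ 2.
  x = λ² - 30 - 30 = 4 - 60 ≡ 30; y = λ·(30 - 30) - 8 ≡ 35. → (30, 35)
double: tangent at (30, 35): λ = (3·30² + 41)/(2·35) ≡ 32/27. 27⁻¹ ≡ 8 (mod 43), so λ ≡ 32·8 ≡ 41.
  x = λ² - 30 - 30 = 1681 - 60 ≡ 30; y = λ·(30 - 30) - 35 ≡ 8. → (30, 8)
add P: tangent at (30, 8): λ = (3·30² + 41)/(2·8) ≡ 32/16. 16⁻¹ ≡ 35 (mod 43), so λ ≡ 32·35 ≡ 2.
  x = λ² - 30 - 30 = 4 - 60 ≡ 30; y = λ·(30 - 30) - 8 ≡ 35. → (30, 35)

(30, 35)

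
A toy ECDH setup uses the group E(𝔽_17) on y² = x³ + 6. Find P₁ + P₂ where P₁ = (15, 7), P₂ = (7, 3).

(8, 5)

(15, 7) + (7, 3). λ = (3 - 7)/(7 - 15) ≡ 13/9 mod 17. 9⁻¹ ≡ 2 (mod 17), so λ ≡ 9.
  x = λ² - 15 - 7 = 81 - 22 ≡ 8; y = λ·(15 - 8) - 7 ≡ 5. → (8, 5)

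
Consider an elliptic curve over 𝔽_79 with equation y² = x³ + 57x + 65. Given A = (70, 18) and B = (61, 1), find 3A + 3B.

First 3A:
Repeated addition: build up to 3A.
2A: tangent at (70, 18): λ = (3·70² + 57)/(2·18) ≡ 63/36. 36⁻¹ ≡ 11 (mod 79) since 36·11 = 396 ≡ 1, so λ ≡ 63·11 ≡ 61.
  x = λ² - 70 - 70 = 3721 - 140 ≡ 26; y = λ·(70 - 26) - 18 ≡ 59. → (26, 59)
3A: (26, 59) + (70, 18). λ = (18 - 59)/(70 - 26) ≡ 38/44 mod 79. 44⁻¹ ≡ 9 (mod 79), so λ ≡ 26.
  x = λ² - 26 - 70 = 676 - 96 ≡ 27; y = λ·(26 - 27) - 59 ≡ 73. → (27, 73)
3A = (27, 73).
Next 3B:
Repeated addition: build up to 3B.
2B: tangent at (61, 1): λ = (3·61² + 57)/(2·1) ≡ 2/2. 2⁻¹ ≡ 40 (mod 79), so λ ≡ 2·40 ≡ 1.
  x = λ² - 61 - 61 = 1 - 122 ≡ 37; y = λ·(61 - 37) - 1 ≡ 23. → (37, 23)
3B: (37, 23) + (61, 1). λ = (1 - 23)/(61 - 37) ≡ 57/24 mod 79. 24⁻¹ ≡ 56 (mod 79), so λ ≡ 32.
  x = λ² - 37 - 61 = 1024 - 98 ≡ 57; y = λ·(37 - 57) - 23 ≡ 48. → (57, 48)
3B = (57, 48).
Finally 3A + 3B:
(27, 73) + (57, 48). λ = (48 - 73)/(57 - 27) ≡ 54/30 mod 79. 30⁻¹ ≡ 29 (mod 79), so λ ≡ 65.
  x = λ² - 27 - 57 = 4225 - 84 ≡ 33; y = λ·(27 - 33) - 73 ≡ 11. → (33, 11)

(33, 11)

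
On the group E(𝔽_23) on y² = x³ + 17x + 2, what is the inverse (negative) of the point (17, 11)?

(17, 12)

-(17, 11) = (17, -11 mod 23) = (17, 12).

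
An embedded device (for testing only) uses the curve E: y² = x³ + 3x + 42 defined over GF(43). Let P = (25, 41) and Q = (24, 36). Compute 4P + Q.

(24, 7)

First 4P:
Repeated addition: build up to 4P.
2P: tangent at (25, 41): λ = (3·25² + 3)/(2·41) ≡ 29/39. 39⁻¹ ≡ 32 (mod 43), so λ ≡ 29·32 ≡ 25.
  x = λ² - 25 - 25 = 625 - 50 ≡ 16; y = λ·(25 - 16) - 41 ≡ 12. → (16, 12)
3P: (16, 12) + (25, 41). λ = (41 - 12)/(25 - 16) ≡ 29/9 mod 43. 9⁻¹ ≡ 24 (mod 43) since 9·24 = 216 ≡ 1, so λ ≡ 8.
  x = λ² - 16 - 25 = 64 - 41 ≡ 23; y = λ·(16 - 23) - 12 ≡ 18. → (23, 18)
4P: (23, 18) + (25, 41). λ = (41 - 18)/(25 - 23) ≡ 23/2 mod 43. 2⁻¹ ≡ 22 (mod 43), so λ ≡ 33.
  x = λ² - 23 - 25 = 1089 - 48 ≡ 9; y = λ·(23 - 9) - 18 ≡ 14. → (9, 14)
4P = (9, 14).
Finally 4P + Q:
(9, 14) + (24, 36). λ = (36 - 14)/(24 - 9) ≡ 22/15 mod 43. 15⁻¹ ≡ 23 (mod 43), so λ ≡ 33.
  x = λ² - 9 - 24 = 1089 - 33 ≡ 24; y = λ·(9 - 24) - 14 ≡ 7. → (24, 7)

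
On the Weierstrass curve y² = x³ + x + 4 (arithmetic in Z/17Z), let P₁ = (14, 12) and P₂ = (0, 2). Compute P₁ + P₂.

(14, 12) + (0, 2). λ = (2 - 12)/(0 - 14) ≡ 7/3 mod 17. 3⁻¹ ≡ 6 (mod 17), so λ ≡ 8.
  x = λ² - 14 - 0 = 64 - 14 ≡ 16; y = λ·(14 - 16) - 12 ≡ 6. → (16, 6)

(16, 6)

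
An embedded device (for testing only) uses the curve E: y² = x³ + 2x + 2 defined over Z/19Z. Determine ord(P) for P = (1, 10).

12

2P: tangent at (1, 10): λ = (3·1² + 2)/(2·10) ≡ 5/1. 1⁻¹ ≡ 1 (mod 19) since 1·1 = 1 ≡ 1, so λ ≡ 5·1 ≡ 5.
  x = λ² - 1 - 1 = 25 - 2 ≡ 4; y = λ·(1 - 4) - 10 ≡ 13. → (4, 13)
3P: (4, 13) + (1, 10). λ = (10 - 13)/(1 - 4) ≡ 16/16 mod 19. 16⁻¹ ≡ 6 (mod 19), so λ ≡ 1.
  x = λ² - 4 - 1 = 1 - 5 ≡ 15; y = λ·(4 - 15) - 13 ≡ 14. → (15, 14)
4P: (15, 14) + (1, 10). λ = (10 - 14)/(1 - 15) ≡ 15/5 mod 19. 5⁻¹ ≡ 4 (mod 19), so λ ≡ 3.
  x = λ² - 15 - 1 = 9 - 16 ≡ 12; y = λ·(15 - 12) - 14 ≡ 14. → (12, 14)
5P: (12, 14) + (1, 10). λ = (10 - 14)/(1 - 12) ≡ 15/8 mod 19. 8⁻¹ ≡ 12 (mod 19), so λ ≡ 9.
  x = λ² - 12 - 1 = 81 - 13 ≡ 11; y = λ·(12 - 11) - 14 ≡ 14. → (11, 14)
6P: (11, 14) + (1, 10). λ = (10 - 14)/(1 - 11) ≡ 15/9 mod 19. 9⁻¹ ≡ 17 (mod 19) since 9·17 = 153 ≡ 1, so λ ≡ 8.
  x = λ² - 11 - 1 = 64 - 12 ≡ 14; y = λ·(11 - 14) - 14 ≡ 0. → (14, 0)
7P: (14, 0) + (1, 10). λ = (10 - 0)/(1 - 14) ≡ 10/6 mod 19. 6⁻¹ ≡ 16 (mod 19), so λ ≡ 8.
  x = λ² - 14 - 1 = 64 - 15 ≡ 11; y = λ·(14 - 11) - 0 ≡ 5. → (11, 5)
8P: (11, 5) + (1, 10). λ = (10 - 5)/(1 - 11) ≡ 5/9 mod 19. 9⁻¹ ≡ 17 (mod 19) since 9·17 = 153 ≡ 1, so λ ≡ 9.
  x = λ² - 11 - 1 = 81 - 12 ≡ 12; y = λ·(11 - 12) - 5 ≡ 5. → (12, 5)
9P: (12, 5) + (1, 10). λ = (10 - 5)/(1 - 12) ≡ 5/8 mod 19. 8⁻¹ ≡ 12 (mod 19) since 8·12 = 96 ≡ 1, so λ ≡ 3.
  x = λ² - 12 - 1 = 9 - 13 ≡ 15; y = λ·(12 - 15) - 5 ≡ 5. → (15, 5)
10P: (15, 5) + (1, 10). λ = (10 - 5)/(1 - 15) ≡ 5/5 mod 19. 5⁻¹ ≡ 4 (mod 19), so λ ≡ 1.
  x = λ² - 15 - 1 = 1 - 16 ≡ 4; y = λ·(15 - 4) - 5 ≡ 6. → (4, 6)
11P: (4, 6) + (1, 10). λ = (10 - 6)/(1 - 4) ≡ 4/16 mod 19. 16⁻¹ ≡ 6 (mod 19) since 16·6 = 96 ≡ 1, so λ ≡ 5.
  x = λ² - 4 - 1 = 25 - 5 ≡ 1; y = λ·(4 - 1) - 6 ≡ 9. → (1, 9)
12P: (1, 9) + (1, 10): same x and y₁ ≡ -y₂, so the sum is ∞.
12P = ∞, so the order is 12.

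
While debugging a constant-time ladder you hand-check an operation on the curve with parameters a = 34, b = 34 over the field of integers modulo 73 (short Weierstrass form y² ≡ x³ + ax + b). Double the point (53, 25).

(63, 64)

tangent at (53, 25): λ = (3·53² + 34)/(2·25) ≡ 66/50. 50⁻¹ ≡ 19 (mod 73), so λ ≡ 66·19 ≡ 13.
  x = λ² - 53 - 53 = 169 - 106 ≡ 63; y = λ·(53 - 63) - 25 ≡ 64. → (63, 64)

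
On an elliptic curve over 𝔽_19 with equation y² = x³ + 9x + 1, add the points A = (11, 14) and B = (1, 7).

(13, 15)

(11, 14) + (1, 7). λ = (7 - 14)/(1 - 11) ≡ 12/9 mod 19. 9⁻¹ ≡ 17 (mod 19), so λ ≡ 14.
  x = λ² - 11 - 1 = 196 - 12 ≡ 13; y = λ·(11 - 13) - 14 ≡ 15. → (13, 15)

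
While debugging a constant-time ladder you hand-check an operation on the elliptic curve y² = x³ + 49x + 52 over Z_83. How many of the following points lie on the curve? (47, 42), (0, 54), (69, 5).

2

(47, 42): 42² ≡ 21, rhs ≡ 21 → on.
(0, 54): 54² ≡ 11, rhs ≡ 52 → off.
(69, 5): 5² ≡ 25, rhs ≡ 25 → on.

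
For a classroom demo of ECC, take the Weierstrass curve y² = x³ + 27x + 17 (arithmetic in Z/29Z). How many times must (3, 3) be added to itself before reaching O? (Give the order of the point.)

2P: tangent at (3, 3): λ = (3·3² + 27)/(2·3) ≡ 25/6. 6⁻¹ ≡ 5 (mod 29) since 6·5 = 30 ≡ 1, so λ ≡ 25·5 ≡ 9.
  x = λ² - 3 - 3 = 81 - 6 ≡ 17; y = λ·(3 - 17) - 3 ≡ 16. → (17, 16)
3P: (17, 16) + (3, 3). λ = (3 - 16)/(3 - 17) ≡ 16/15 mod 29. 15⁻¹ ≡ 2 (mod 29), so λ ≡ 3.
  x = λ² - 17 - 3 = 9 - 20 ≡ 18; y = λ·(17 - 18) - 16 ≡ 10. → (18, 10)
4P: (18, 10) + (3, 3). λ = (3 - 10)/(3 - 18) ≡ 22/14 mod 29. 14⁻¹ ≡ 27 (mod 29) since 14·27 = 378 ≡ 1, so λ ≡ 14.
  x = λ² - 18 - 3 = 196 - 21 ≡ 1; y = λ·(18 - 1) - 10 ≡ 25. → (1, 25)
5P: (1, 25) + (3, 3). λ = (3 - 25)/(3 - 1) ≡ 7/2 mod 29. 2⁻¹ ≡ 15 (mod 29), so λ ≡ 18.
  x = λ² - 1 - 3 = 324 - 4 ≡ 1; y = λ·(1 - 1) - 25 ≡ 4. → (1, 4)
6P: (1, 4) + (3, 3). λ = (3 - 4)/(3 - 1) ≡ 28/2 mod 29. 2⁻¹ ≡ 15 (mod 29), so λ ≡ 14.
  x = λ² - 1 - 3 = 196 - 4 ≡ 18; y = λ·(1 - 18) - 4 ≡ 19. → (18, 19)
7P: (18, 19) + (3, 3). λ = (3 - 19)/(3 - 18) ≡ 13/14 mod 29. 14⁻¹ ≡ 27 (mod 29), so λ ≡ 3.
  x = λ² - 18 - 3 = 9 - 21 ≡ 17; y = λ·(18 - 17) - 19 ≡ 13. → (17, 13)
8P: (17, 13) + (3, 3). λ = (3 - 13)/(3 - 17) ≡ 19/15 mod 29. 15⁻¹ ≡ 2 (mod 29), so λ ≡ 9.
  x = λ² - 17 - 3 = 81 - 20 ≡ 3; y = λ·(17 - 3) - 13 ≡ 26. → (3, 26)
9P: (3, 26) + (3, 3): same x and y₁ ≡ -y₂, so the sum is O.
9P = O, so the order is 9.

9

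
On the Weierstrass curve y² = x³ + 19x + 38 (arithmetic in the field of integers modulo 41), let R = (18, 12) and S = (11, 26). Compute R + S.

(18, 12) + (11, 26). λ = (26 - 12)/(11 - 18) ≡ 14/34 mod 41. 34⁻¹ ≡ 35 (mod 41), so λ ≡ 39.
  x = λ² - 18 - 11 = 1521 - 29 ≡ 16; y = λ·(18 - 16) - 12 ≡ 25. → (16, 25)

(16, 25)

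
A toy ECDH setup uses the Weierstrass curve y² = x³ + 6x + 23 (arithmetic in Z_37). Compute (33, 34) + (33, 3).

O

The two points share x = 33 and their y-coordinates satisfy 34 + 3 ≡ 0 (mod 37), so they are inverses. Their sum is ∞.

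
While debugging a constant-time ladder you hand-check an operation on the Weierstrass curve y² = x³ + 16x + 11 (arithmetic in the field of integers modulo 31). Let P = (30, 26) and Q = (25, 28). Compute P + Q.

(27, 10)

(30, 26) + (25, 28). λ = (28 - 26)/(25 - 30) ≡ 2/26 mod 31. 26⁻¹ ≡ 6 (mod 31) since 26·6 = 156 ≡ 1, so λ ≡ 12.
  x = λ² - 30 - 25 = 144 - 55 ≡ 27; y = λ·(30 - 27) - 26 ≡ 10. → (27, 10)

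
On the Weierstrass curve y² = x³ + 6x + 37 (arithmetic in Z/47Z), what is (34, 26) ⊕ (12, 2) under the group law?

(34, 26) + (12, 2). λ = (2 - 26)/(12 - 34) ≡ 23/25 mod 47. 25⁻¹ ≡ 32 (mod 47), so λ ≡ 31.
  x = λ² - 34 - 12 = 961 - 46 ≡ 22; y = λ·(34 - 22) - 26 ≡ 17. → (22, 17)

(22, 17)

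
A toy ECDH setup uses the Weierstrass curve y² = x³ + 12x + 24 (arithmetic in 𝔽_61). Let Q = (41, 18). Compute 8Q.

(10, 30)

Repeated addition: build up to 8Q.
2Q: tangent at (41, 18): λ = (3·41² + 12)/(2·18) ≡ 53/36. 36⁻¹ ≡ 39 (mod 61) since 36·39 = 1404 ≡ 1, so λ ≡ 53·39 ≡ 54.
  x = λ² - 41 - 41 = 2916 - 82 ≡ 28; y = λ·(41 - 28) - 18 ≡ 13. → (28, 13)
3Q: (28, 13) + (41, 18). λ = (18 - 13)/(41 - 28) ≡ 5/13 mod 61. 13⁻¹ ≡ 47 (mod 61), so λ ≡ 52.
  x = λ² - 28 - 41 = 2704 - 69 ≡ 12; y = λ·(28 - 12) - 13 ≡ 26. → (12, 26)
4Q: (12, 26) + (41, 18). λ = (18 - 26)/(41 - 12) ≡ 53/29 mod 61. 29⁻¹ ≡ 40 (mod 61) since 29·40 = 1160 ≡ 1, so λ ≡ 46.
  x = λ² - 12 - 41 = 2116 - 53 ≡ 50; y = λ·(12 - 50) - 26 ≡ 56. → (50, 56)
5Q: (50, 56) + (41, 18). λ = (18 - 56)/(41 - 50) ≡ 23/52 mod 61. 52⁻¹ ≡ 27 (mod 61), so λ ≡ 11.
  x = λ² - 50 - 41 = 121 - 91 ≡ 30; y = λ·(50 - 30) - 56 ≡ 42. → (30, 42)
6Q: (30, 42) + (41, 18). λ = (18 - 42)/(41 - 30) ≡ 37/11 mod 61. 11⁻¹ ≡ 50 (mod 61), so λ ≡ 20.
  x = λ² - 30 - 41 = 400 - 71 ≡ 24; y = λ·(30 - 24) - 42 ≡ 17. → (24, 17)
7Q: (24, 17) + (41, 18). λ = (18 - 17)/(41 - 24) ≡ 1/17 mod 61. 17⁻¹ ≡ 18 (mod 61) since 17·18 = 306 ≡ 1, so λ ≡ 18.
  x = λ² - 24 - 41 = 324 - 65 ≡ 15; y = λ·(24 - 15) - 17 ≡ 23. → (15, 23)
8Q: (15, 23) + (41, 18). λ = (18 - 23)/(41 - 15) ≡ 56/26 mod 61. 26⁻¹ ≡ 54 (mod 61), so λ ≡ 35.
  x = λ² - 15 - 41 = 1225 - 56 ≡ 10; y = λ·(15 - 10) - 23 ≡ 30. → (10, 30)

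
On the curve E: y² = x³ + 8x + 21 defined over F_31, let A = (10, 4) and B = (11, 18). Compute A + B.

(20, 11)

(10, 4) + (11, 18). λ = (18 - 4)/(11 - 10) ≡ 14/1 mod 31. 1⁻¹ ≡ 1 (mod 31), so λ ≡ 14.
  x = λ² - 10 - 11 = 196 - 21 ≡ 20; y = λ·(10 - 20) - 4 ≡ 11. → (20, 11)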